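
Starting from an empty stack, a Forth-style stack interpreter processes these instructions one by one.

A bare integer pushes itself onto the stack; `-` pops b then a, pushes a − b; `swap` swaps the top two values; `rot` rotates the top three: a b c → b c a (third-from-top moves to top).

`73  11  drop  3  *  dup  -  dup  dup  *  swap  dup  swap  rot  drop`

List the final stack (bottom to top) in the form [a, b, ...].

[0, 0]

73   → 73
11   → 73 11
drop → 73
3    → 73 3
*    → 219
dup  → 219 219
-    → 0
dup  → 0 0
dup  → 0 0 0
*    → 0 0
swap → 0 0
dup  → 0 0 0
swap → 0 0 0
rot  → 0 0 0
drop → 0 0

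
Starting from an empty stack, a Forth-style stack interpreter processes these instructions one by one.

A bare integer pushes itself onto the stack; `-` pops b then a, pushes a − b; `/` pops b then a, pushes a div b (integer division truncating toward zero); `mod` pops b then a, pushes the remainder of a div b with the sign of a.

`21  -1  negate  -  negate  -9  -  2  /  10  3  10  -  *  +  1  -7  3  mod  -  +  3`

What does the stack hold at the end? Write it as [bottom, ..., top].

[-73, 3]

21     : 21
-1     : 21 -1
negate : 21 1
-      : 20
negate : -20
-9     : -20 -9
-      : -11
2      : -11 2
/      : -5
10     : -5 10
3      : -5 10 3
10     : -5 10 3 10
-      : -5 10 -7
*      : -5 -70
+      : -75
1      : -75 1
-7     : -75 1 -7
3      : -75 1 -7 3
mod    : -75 1 -1
-      : -75 2
+      : -73
3      : -73 3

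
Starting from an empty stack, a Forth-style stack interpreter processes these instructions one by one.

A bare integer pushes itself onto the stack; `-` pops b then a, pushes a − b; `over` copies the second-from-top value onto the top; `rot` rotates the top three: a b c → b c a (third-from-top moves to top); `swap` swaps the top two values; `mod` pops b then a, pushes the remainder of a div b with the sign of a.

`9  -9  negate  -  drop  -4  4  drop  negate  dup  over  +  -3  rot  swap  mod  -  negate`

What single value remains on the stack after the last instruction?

-7

9      : 9
-9     : 9 -9
negate : 9 9
-      : 0
drop   : (empty)
-4     : -4
4      : -4 4
drop   : -4
negate : 4
dup    : 4 4
over   : 4 4 4
+      : 4 8
-3     : 4 8 -3
rot    : 8 -3 4
swap   : 8 4 -3
mod    : 8 1
-      : 7
negate : -7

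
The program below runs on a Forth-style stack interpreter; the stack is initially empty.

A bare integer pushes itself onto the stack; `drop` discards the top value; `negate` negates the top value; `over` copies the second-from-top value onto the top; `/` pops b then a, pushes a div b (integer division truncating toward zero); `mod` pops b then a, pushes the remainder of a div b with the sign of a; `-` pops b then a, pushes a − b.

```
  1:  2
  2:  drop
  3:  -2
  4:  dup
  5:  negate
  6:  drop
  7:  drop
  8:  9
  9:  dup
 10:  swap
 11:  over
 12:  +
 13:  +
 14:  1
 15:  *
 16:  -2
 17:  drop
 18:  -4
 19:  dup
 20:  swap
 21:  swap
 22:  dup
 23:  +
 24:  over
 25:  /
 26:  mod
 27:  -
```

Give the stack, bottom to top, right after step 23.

2      : [2]
drop   : []
-2     : [-2]
dup    : [-2, -2]
negate : [-2, 2]
drop   : [-2]
drop   : []
9      : [9]
dup    : [9, 9]
swap   : [9, 9]
over   : [9, 9, 9]
+      : [9, 18]
+      : [27]
1      : [27, 1]
*      : [27]
-2     : [27, -2]
drop   : [27]
-4     : [27, -4]
dup    : [27, -4, -4]
swap   : [27, -4, -4]
swap   : [27, -4, -4]
dup    : [27, -4, -4, -4]
+      : [27, -4, -8]

[27, -4, -8]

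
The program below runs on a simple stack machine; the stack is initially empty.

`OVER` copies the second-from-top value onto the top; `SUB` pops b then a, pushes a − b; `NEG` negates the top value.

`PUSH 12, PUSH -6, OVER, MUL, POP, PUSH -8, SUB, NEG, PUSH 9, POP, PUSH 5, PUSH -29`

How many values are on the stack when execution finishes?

3

PUSH 12  : 12
PUSH -6  : 12 -6
OVER     : 12 -6 12
MUL      : 12 -72
POP      : 12
PUSH -8  : 12 -8
SUB      : 20
NEG      : -20
PUSH 9   : -20 9
POP      : -20
PUSH 5   : -20 5
PUSH -29 : -20 5 -29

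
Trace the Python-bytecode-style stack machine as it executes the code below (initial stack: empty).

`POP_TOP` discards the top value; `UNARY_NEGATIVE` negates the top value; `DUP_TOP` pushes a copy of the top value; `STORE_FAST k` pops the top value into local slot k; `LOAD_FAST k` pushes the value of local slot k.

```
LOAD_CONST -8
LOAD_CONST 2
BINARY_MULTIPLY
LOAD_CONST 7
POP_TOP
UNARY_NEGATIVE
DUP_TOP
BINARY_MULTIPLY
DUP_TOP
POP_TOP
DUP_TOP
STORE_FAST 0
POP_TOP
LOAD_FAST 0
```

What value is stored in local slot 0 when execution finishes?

256

LOAD_CONST -8   → [-8]
LOAD_CONST 2    → [-8, 2]
BINARY_MULTIPLY → [-16]
LOAD_CONST 7    → [-16, 7]
POP_TOP         → [-16]
UNARY_NEGATIVE  → [16]
DUP_TOP         → [16, 16]
BINARY_MULTIPLY → [256]
DUP_TOP         → [256, 256]
POP_TOP         → [256]
DUP_TOP         → [256, 256]
STORE_FAST 0    → [256]
POP_TOP         → []
LOAD_FAST 0     → [256]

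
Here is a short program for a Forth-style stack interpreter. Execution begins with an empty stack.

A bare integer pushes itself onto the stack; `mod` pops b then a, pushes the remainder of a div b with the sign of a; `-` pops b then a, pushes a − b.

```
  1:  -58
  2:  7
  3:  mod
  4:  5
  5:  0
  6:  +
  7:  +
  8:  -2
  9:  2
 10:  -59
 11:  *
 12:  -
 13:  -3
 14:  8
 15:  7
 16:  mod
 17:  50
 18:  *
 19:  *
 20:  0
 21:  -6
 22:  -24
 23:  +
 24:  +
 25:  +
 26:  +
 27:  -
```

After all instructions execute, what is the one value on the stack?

67

-58 : [-58]
7   : [-58, 7]
mod : [-2]
5   : [-2, 5]
0   : [-2, 5, 0]
+   : [-2, 5]
+   : [3]
-2  : [3, -2]
2   : [3, -2, 2]
-59 : [3, -2, 2, -59]
*   : [3, -2, -118]
-   : [3, 116]
-3  : [3, 116, -3]
8   : [3, 116, -3, 8]
7   : [3, 116, -3, 8, 7]
mod : [3, 116, -3, 1]
50  : [3, 116, -3, 1, 50]
*   : [3, 116, -3, 50]
*   : [3, 116, -150]
0   : [3, 116, -150, 0]
-6  : [3, 116, -150, 0, -6]
-24 : [3, 116, -150, 0, -6, -24]
+   : [3, 116, -150, 0, -30]
+   : [3, 116, -150, -30]
+   : [3, 116, -180]
+   : [3, -64]
-   : [67]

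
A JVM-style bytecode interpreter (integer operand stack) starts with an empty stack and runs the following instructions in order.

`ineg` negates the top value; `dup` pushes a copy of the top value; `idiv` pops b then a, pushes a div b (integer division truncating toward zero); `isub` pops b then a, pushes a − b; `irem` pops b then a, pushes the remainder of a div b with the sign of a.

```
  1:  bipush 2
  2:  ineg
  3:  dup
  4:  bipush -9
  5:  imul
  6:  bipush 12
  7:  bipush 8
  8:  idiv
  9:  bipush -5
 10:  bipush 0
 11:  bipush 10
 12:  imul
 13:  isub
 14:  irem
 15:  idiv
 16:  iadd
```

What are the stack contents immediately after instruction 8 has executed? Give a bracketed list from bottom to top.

bipush 2   [2]
ineg       [-2]
dup        [-2, -2]
bipush -9  [-2, -2, -9]
imul       [-2, 18]
bipush 12  [-2, 18, 12]
bipush 8   [-2, 18, 12, 8]
idiv       [-2, 18, 1]

[-2, 18, 1]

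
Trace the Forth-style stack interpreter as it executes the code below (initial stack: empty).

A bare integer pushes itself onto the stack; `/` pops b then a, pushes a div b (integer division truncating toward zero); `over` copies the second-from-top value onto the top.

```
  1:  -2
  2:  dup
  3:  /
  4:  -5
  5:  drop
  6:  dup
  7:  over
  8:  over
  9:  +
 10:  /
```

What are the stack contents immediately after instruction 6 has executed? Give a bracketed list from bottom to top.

[1, 1]

-2   : [-2]
dup  : [-2, -2]
/    : [1]
-5   : [1, -5]
drop : [1]
dup  : [1, 1]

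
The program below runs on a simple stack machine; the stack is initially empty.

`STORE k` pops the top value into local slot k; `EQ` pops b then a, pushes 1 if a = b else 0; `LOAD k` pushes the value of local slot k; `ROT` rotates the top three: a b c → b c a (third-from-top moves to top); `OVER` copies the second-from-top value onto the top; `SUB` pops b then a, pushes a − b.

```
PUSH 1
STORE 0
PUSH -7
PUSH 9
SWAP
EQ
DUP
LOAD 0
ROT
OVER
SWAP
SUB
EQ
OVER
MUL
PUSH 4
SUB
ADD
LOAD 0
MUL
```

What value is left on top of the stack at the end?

PUSH 1  -> 1
STORE 0 -> (empty)
PUSH -7 -> -7
PUSH 9  -> -7 9
SWAP    -> 9 -7
EQ      -> 0
DUP     -> 0 0
LOAD 0  -> 0 0 1
ROT     -> 0 1 0
OVER    -> 0 1 0 1
SWAP    -> 0 1 1 0
SUB     -> 0 1 1
EQ      -> 0 1
OVER    -> 0 1 0
MUL     -> 0 0
PUSH 4  -> 0 0 4
SUB     -> 0 -4
ADD     -> -4
LOAD 0  -> -4 1
MUL     -> -4

-4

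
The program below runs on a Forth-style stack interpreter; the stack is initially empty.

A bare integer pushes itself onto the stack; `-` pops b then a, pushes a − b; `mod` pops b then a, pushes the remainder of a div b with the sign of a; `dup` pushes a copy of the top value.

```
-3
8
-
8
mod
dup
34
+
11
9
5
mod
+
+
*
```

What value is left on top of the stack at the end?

-138

-3  -> -3
8   -> -3 8
-   -> -11
8   -> -11 8
mod -> -3
dup -> -3 -3
34  -> -3 -3 34
+   -> -3 31
11  -> -3 31 11
9   -> -3 31 11 9
5   -> -3 31 11 9 5
mod -> -3 31 11 4
+   -> -3 31 15
+   -> -3 46
*   -> -138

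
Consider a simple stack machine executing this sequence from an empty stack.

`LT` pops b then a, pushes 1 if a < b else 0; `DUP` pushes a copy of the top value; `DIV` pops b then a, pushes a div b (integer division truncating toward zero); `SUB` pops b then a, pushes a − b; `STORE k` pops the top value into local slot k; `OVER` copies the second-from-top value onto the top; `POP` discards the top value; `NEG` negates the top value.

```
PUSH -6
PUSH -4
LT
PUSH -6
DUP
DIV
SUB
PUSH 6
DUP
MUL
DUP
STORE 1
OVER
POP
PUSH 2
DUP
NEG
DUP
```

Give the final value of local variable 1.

36

PUSH -6  [-6]
PUSH -4  [-6, -4]
LT       [1]
PUSH -6  [1, -6]
DUP      [1, -6, -6]
DIV      [1, 1]
SUB      [0]
PUSH 6   [0, 6]
DUP      [0, 6, 6]
MUL      [0, 36]
DUP      [0, 36, 36]
STORE 1  [0, 36]
OVER     [0, 36, 0]
POP      [0, 36]
PUSH 2   [0, 36, 2]
DUP      [0, 36, 2, 2]
NEG      [0, 36, 2, -2]
DUP      [0, 36, 2, -2, -2]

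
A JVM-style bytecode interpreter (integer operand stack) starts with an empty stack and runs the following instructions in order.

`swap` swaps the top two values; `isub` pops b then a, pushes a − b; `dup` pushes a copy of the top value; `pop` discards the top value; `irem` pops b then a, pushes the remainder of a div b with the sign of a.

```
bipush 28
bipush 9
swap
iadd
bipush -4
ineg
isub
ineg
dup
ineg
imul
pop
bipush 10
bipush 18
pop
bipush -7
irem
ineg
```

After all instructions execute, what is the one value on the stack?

-3

bipush 28  28
bipush 9   28 9
swap       9 28
iadd       37
bipush -4  37 -4
ineg       37 4
isub       33
ineg       -33
dup        -33 -33
ineg       -33 33
imul       -1089
pop        (empty)
bipush 10  10
bipush 18  10 18
pop        10
bipush -7  10 -7
irem       3
ineg       -3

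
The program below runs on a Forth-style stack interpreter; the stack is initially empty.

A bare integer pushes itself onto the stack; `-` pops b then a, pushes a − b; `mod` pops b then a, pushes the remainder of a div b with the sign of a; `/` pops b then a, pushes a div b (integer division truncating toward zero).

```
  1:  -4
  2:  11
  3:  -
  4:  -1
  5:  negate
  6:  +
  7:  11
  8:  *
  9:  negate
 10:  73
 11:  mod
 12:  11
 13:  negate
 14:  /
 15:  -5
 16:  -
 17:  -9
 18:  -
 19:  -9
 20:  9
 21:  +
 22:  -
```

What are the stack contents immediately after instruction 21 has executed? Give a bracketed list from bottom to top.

[14, 0]

-4     → [-4]
11     → [-4, 11]
-      → [-15]
-1     → [-15, -1]
negate → [-15, 1]
+      → [-14]
11     → [-14, 11]
*      → [-154]
negate → [154]
73     → [154, 73]
mod    → [8]
11     → [8, 11]
negate → [8, -11]
/      → [0]
-5     → [0, -5]
-      → [5]
-9     → [5, -9]
-      → [14]
-9     → [14, -9]
9      → [14, -9, 9]
+      → [14, 0]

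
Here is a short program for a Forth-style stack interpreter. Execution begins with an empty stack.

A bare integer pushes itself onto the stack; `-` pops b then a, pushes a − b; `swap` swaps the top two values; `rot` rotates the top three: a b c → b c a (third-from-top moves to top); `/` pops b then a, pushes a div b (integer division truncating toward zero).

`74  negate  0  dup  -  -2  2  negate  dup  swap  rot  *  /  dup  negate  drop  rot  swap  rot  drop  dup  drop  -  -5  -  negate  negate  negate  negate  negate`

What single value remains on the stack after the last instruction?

69

74      74
negate  -74
0       -74 0
dup     -74 0 0
-       -74 0
-2      -74 0 -2
2       -74 0 -2 2
negate  -74 0 -2 -2
dup     -74 0 -2 -2 -2
swap    -74 0 -2 -2 -2
rot     -74 0 -2 -2 -2
*       -74 0 -2 4
/       -74 0 0
dup     -74 0 0 0
negate  -74 0 0 0
drop    -74 0 0
rot     0 0 -74
swap    0 -74 0
rot     -74 0 0
drop    -74 0
dup     -74 0 0
drop    -74 0
-       -74
-5      -74 -5
-       -69
negate  69
negate  -69
negate  69
negate  -69
negate  69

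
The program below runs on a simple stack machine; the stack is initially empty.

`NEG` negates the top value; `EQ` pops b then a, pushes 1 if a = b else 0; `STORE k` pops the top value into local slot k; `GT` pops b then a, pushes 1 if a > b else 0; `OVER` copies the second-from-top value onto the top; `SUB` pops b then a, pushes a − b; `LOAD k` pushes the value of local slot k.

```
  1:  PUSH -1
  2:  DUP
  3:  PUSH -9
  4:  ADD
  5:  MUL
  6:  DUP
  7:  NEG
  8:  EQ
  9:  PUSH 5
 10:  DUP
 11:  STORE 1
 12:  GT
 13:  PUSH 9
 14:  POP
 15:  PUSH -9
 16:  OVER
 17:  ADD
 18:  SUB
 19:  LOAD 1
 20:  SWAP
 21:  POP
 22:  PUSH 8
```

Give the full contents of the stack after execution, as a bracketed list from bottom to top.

PUSH -1 : [-1]
DUP     : [-1, -1]
PUSH -9 : [-1, -1, -9]
ADD     : [-1, -10]
MUL     : [10]
DUP     : [10, 10]
NEG     : [10, -10]
EQ      : [0]
PUSH 5  : [0, 5]
DUP     : [0, 5, 5]
STORE 1 : [0, 5]
GT      : [0]
PUSH 9  : [0, 9]
POP     : [0]
PUSH -9 : [0, -9]
OVER    : [0, -9, 0]
ADD     : [0, -9]
SUB     : [9]
LOAD 1  : [9, 5]
SWAP    : [5, 9]
POP     : [5]
PUSH 8  : [5, 8]

[5, 8]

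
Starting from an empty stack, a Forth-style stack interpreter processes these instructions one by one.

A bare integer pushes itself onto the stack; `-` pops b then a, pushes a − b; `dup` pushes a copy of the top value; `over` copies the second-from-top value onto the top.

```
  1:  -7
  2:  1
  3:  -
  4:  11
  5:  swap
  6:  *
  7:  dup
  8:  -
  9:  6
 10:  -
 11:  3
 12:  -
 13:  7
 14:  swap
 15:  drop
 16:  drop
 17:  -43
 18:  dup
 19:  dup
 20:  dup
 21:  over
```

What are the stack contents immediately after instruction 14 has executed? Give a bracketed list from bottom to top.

[7, -9]

-7   → -7
1    → -7 1
-    → -8
11   → -8 11
swap → 11 -8
*    → -88
dup  → -88 -88
-    → 0
6    → 0 6
-    → -6
3    → -6 3
-    → -9
7    → -9 7
swap → 7 -9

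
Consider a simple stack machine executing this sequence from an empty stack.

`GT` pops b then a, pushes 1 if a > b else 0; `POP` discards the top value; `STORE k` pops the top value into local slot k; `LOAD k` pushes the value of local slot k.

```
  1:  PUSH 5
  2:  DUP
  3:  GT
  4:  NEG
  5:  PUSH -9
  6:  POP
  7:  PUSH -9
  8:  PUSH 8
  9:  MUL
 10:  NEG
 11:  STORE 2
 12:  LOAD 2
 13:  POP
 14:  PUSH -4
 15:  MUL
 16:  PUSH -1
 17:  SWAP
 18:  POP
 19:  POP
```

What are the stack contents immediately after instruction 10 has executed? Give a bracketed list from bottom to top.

[0, 72]

PUSH 5  : 5
DUP     : 5 5
GT      : 0
NEG     : 0
PUSH -9 : 0 -9
POP     : 0
PUSH -9 : 0 -9
PUSH 8  : 0 -9 8
MUL     : 0 -72
NEG     : 0 72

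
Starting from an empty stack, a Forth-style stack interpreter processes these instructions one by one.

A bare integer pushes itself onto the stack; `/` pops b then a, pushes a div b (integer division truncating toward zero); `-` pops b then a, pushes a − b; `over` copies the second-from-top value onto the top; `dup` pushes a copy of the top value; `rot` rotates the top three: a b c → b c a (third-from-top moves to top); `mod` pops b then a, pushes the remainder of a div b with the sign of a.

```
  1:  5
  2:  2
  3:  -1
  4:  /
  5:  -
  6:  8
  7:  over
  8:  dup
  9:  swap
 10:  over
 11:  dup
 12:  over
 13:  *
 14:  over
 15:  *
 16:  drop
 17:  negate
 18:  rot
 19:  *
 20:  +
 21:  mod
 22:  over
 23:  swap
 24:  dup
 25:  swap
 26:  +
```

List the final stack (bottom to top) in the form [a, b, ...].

[7, 7, 16]

5      -> 5
2      -> 5 2
-1     -> 5 2 -1
/      -> 5 -2
-      -> 7
8      -> 7 8
over   -> 7 8 7
dup    -> 7 8 7 7
swap   -> 7 8 7 7
over   -> 7 8 7 7 7
dup    -> 7 8 7 7 7 7
over   -> 7 8 7 7 7 7 7
*      -> 7 8 7 7 7 49
over   -> 7 8 7 7 7 49 7
*      -> 7 8 7 7 7 343
drop   -> 7 8 7 7 7
negate -> 7 8 7 7 -7
rot    -> 7 8 7 -7 7
*      -> 7 8 7 -49
+      -> 7 8 -42
mod    -> 7 8
over   -> 7 8 7
swap   -> 7 7 8
dup    -> 7 7 8 8
swap   -> 7 7 8 8
+      -> 7 7 16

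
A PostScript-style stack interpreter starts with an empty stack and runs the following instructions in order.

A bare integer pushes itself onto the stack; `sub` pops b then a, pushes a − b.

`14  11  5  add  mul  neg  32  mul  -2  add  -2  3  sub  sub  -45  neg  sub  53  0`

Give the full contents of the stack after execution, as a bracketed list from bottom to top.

14  → 14
11  → 14 11
5   → 14 11 5
add → 14 16
mul → 224
neg → -224
32  → -224 32
mul → -7168
-2  → -7168 -2
add → -7170
-2  → -7170 -2
3   → -7170 -2 3
sub → -7170 -5
sub → -7165
-45 → -7165 -45
neg → -7165 45
sub → -7210
53  → -7210 53
0   → -7210 53 0

[-7210, 53, 0]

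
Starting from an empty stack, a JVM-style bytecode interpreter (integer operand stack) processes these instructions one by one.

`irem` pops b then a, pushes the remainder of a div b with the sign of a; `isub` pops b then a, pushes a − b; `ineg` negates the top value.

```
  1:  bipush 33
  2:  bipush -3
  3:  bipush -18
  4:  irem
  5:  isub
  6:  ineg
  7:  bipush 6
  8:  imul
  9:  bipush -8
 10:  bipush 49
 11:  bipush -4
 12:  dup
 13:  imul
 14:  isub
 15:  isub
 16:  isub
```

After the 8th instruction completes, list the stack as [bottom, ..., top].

[-216]

bipush 33  : [33]
bipush -3  : [33, -3]
bipush -18 : [33, -3, -18]
irem       : [33, -3]
isub       : [36]
ineg       : [-36]
bipush 6   : [-36, 6]
imul       : [-216]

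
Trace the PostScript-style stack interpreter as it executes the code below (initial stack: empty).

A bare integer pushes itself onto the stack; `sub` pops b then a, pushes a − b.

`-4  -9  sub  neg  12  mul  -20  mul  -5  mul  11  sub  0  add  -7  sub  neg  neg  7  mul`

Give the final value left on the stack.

-42028

-4  : -4
-9  : -4 -9
sub : 5
neg : -5
12  : -5 12
mul : -60
-20 : -60 -20
mul : 1200
-5  : 1200 -5
mul : -6000
11  : -6000 11
sub : -6011
0   : -6011 0
add : -6011
-7  : -6011 -7
sub : -6004
neg : 6004
neg : -6004
7   : -6004 7
mul : -42028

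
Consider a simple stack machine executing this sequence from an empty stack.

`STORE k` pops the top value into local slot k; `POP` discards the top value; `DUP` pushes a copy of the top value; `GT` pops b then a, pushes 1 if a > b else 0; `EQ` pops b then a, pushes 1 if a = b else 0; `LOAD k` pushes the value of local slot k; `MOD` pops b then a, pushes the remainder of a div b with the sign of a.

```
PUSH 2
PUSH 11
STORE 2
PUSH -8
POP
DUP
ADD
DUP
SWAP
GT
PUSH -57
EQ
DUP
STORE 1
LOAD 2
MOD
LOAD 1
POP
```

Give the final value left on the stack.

0

PUSH 2   -> 2
PUSH 11  -> 2 11
STORE 2  -> 2
PUSH -8  -> 2 -8
POP      -> 2
DUP      -> 2 2
ADD      -> 4
DUP      -> 4 4
SWAP     -> 4 4
GT       -> 0
PUSH -57 -> 0 -57
EQ       -> 0
DUP      -> 0 0
STORE 1  -> 0
LOAD 2   -> 0 11
MOD      -> 0
LOAD 1   -> 0 0
POP      -> 0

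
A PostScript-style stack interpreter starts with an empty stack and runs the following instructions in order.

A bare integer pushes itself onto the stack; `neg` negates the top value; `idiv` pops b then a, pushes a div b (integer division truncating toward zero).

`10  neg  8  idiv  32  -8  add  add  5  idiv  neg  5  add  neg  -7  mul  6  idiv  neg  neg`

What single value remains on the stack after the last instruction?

10   -> 10
neg  -> -10
8    -> -10 8
idiv -> -1
32   -> -1 32
-8   -> -1 32 -8
add  -> -1 24
add  -> 23
5    -> 23 5
idiv -> 4
neg  -> -4
5    -> -4 5
add  -> 1
neg  -> -1
-7   -> -1 -7
mul  -> 7
6    -> 7 6
idiv -> 1
neg  -> -1
neg  -> 1

1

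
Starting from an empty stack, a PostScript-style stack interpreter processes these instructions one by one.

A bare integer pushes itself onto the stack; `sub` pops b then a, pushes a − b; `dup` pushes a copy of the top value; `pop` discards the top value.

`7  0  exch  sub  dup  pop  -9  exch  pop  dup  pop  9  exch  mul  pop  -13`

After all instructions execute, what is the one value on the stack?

7     [7]
0     [7, 0]
exch  [0, 7]
sub   [-7]
dup   [-7, -7]
pop   [-7]
-9    [-7, -9]
exch  [-9, -7]
pop   [-9]
dup   [-9, -9]
pop   [-9]
9     [-9, 9]
exch  [9, -9]
mul   [-81]
pop   []
-13   [-13]

-13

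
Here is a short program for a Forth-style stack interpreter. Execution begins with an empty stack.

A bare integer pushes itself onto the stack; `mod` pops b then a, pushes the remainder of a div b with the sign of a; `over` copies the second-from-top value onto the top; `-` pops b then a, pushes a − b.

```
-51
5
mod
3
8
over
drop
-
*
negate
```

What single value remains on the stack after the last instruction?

-51    -> [-51]
5      -> [-51, 5]
mod    -> [-1]
3      -> [-1, 3]
8      -> [-1, 3, 8]
over   -> [-1, 3, 8, 3]
drop   -> [-1, 3, 8]
-      -> [-1, -5]
*      -> [5]
negate -> [-5]

-5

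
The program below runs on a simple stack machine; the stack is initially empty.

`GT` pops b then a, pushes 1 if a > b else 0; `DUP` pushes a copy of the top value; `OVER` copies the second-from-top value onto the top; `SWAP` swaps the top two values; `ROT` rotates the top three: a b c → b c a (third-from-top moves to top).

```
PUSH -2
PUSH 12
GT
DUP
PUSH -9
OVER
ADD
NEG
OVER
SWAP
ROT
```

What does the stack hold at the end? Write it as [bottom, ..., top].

[0, 0, 9, 0]

PUSH -2 -> -2
PUSH 12 -> -2 12
GT      -> 0
DUP     -> 0 0
PUSH -9 -> 0 0 -9
OVER    -> 0 0 -9 0
ADD     -> 0 0 -9
NEG     -> 0 0 9
OVER    -> 0 0 9 0
SWAP    -> 0 0 0 9
ROT     -> 0 0 9 0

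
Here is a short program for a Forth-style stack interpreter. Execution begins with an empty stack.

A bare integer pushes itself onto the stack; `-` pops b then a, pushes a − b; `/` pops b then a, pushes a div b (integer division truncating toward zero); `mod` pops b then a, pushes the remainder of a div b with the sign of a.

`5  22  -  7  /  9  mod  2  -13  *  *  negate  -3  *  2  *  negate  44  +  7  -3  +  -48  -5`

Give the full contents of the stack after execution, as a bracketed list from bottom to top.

[-268, 4, -48, -5]

5      : [5]
22     : [5, 22]
-      : [-17]
7      : [-17, 7]
/      : [-2]
9      : [-2, 9]
mod    : [-2]
2      : [-2, 2]
-13    : [-2, 2, -13]
*      : [-2, -26]
*      : [52]
negate : [-52]
-3     : [-52, -3]
*      : [156]
2      : [156, 2]
*      : [312]
negate : [-312]
44     : [-312, 44]
+      : [-268]
7      : [-268, 7]
-3     : [-268, 7, -3]
+      : [-268, 4]
-48    : [-268, 4, -48]
-5     : [-268, 4, -48, -5]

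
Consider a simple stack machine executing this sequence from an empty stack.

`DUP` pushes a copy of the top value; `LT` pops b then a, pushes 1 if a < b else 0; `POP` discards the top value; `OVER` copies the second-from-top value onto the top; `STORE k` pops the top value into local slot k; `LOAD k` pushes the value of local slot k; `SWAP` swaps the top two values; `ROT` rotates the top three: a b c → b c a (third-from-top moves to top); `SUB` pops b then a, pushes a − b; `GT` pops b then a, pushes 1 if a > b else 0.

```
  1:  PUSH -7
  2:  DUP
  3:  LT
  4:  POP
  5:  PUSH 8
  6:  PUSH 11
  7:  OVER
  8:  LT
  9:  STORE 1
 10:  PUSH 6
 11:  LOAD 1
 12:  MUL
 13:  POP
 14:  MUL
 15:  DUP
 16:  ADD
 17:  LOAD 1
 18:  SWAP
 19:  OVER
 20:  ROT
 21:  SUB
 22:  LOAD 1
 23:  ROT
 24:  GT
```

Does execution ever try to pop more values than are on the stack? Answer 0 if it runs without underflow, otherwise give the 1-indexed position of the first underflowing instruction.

PUSH -7  [-7]
DUP      [-7, -7]
LT       [0]
POP      []
PUSH 8   [8]
PUSH 11  [8, 11]
OVER     [8, 11, 8]
LT       [8, 0]
STORE 1  [8]
PUSH 6   [8, 6]
LOAD 1   [8, 6, 0]
MUL      [8, 0]
POP      [8]
MUL  — needs 2 operands, stack has 1 → underflow

14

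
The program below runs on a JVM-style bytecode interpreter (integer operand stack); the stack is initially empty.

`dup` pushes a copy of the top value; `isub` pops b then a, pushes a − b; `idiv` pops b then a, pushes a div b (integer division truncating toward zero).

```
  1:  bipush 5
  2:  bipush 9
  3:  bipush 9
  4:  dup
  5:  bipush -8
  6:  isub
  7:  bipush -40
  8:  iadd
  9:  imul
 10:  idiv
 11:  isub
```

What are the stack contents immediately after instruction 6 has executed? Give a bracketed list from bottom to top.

[5, 9, 9, 17]

bipush 5  -> [5]
bipush 9  -> [5, 9]
bipush 9  -> [5, 9, 9]
dup       -> [5, 9, 9, 9]
bipush -8 -> [5, 9, 9, 9, -8]
isub      -> [5, 9, 9, 17]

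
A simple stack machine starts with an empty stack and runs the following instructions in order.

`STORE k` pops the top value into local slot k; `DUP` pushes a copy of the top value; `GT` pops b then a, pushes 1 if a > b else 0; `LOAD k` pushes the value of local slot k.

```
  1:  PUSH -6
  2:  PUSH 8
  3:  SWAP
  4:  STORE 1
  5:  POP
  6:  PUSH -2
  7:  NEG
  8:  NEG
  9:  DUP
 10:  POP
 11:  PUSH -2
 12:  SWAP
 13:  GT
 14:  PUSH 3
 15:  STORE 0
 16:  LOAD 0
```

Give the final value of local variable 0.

PUSH -6 → [-6]
PUSH 8  → [-6, 8]
SWAP    → [8, -6]
STORE 1 → [8]
POP     → []
PUSH -2 → [-2]
NEG     → [2]
NEG     → [-2]
DUP     → [-2, -2]
POP     → [-2]
PUSH -2 → [-2, -2]
SWAP    → [-2, -2]
GT      → [0]
PUSH 3  → [0, 3]
STORE 0 → [0]
LOAD 0  → [0, 3]

3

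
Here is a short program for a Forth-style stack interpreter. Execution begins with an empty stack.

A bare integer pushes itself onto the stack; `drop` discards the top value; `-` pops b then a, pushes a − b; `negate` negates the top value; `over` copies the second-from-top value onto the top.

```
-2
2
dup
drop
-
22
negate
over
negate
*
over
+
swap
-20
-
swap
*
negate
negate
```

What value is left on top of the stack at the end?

-2      [-2]
2       [-2, 2]
dup     [-2, 2, 2]
drop    [-2, 2]
-       [-4]
22      [-4, 22]
negate  [-4, -22]
over    [-4, -22, -4]
negate  [-4, -22, 4]
*       [-4, -88]
over    [-4, -88, -4]
+       [-4, -92]
swap    [-92, -4]
-20     [-92, -4, -20]
-       [-92, 16]
swap    [16, -92]
*       [-1472]
negate  [1472]
negate  [-1472]

-1472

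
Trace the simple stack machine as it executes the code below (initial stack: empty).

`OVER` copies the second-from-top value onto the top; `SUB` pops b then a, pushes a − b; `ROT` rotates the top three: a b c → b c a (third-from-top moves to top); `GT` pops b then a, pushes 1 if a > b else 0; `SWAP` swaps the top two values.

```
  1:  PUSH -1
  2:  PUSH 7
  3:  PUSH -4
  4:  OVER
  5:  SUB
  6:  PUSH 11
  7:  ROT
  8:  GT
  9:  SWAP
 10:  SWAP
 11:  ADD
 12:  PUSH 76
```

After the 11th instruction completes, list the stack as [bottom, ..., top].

PUSH -1 -> [-1]
PUSH 7  -> [-1, 7]
PUSH -4 -> [-1, 7, -4]
OVER    -> [-1, 7, -4, 7]
SUB     -> [-1, 7, -11]
PUSH 11 -> [-1, 7, -11, 11]
ROT     -> [-1, -11, 11, 7]
GT      -> [-1, -11, 1]
SWAP    -> [-1, 1, -11]
SWAP    -> [-1, -11, 1]
ADD     -> [-1, -10]

[-1, -10]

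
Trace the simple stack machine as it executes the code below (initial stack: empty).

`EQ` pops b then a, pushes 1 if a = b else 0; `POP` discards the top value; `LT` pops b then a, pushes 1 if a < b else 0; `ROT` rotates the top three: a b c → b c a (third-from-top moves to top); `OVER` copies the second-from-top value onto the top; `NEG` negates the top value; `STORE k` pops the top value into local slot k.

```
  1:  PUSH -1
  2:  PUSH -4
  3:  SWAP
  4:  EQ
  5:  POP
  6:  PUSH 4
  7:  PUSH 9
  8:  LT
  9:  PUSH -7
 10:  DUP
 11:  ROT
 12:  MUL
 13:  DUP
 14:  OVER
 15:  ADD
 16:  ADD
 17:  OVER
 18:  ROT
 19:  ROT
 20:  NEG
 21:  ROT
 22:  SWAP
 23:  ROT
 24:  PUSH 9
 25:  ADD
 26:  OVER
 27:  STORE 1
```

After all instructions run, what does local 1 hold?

21

PUSH -1 -> -1
PUSH -4 -> -1 -4
SWAP    -> -4 -1
EQ      -> 0
POP     -> (empty)
PUSH 4  -> 4
PUSH 9  -> 4 9
LT      -> 1
PUSH -7 -> 1 -7
DUP     -> 1 -7 -7
ROT     -> -7 -7 1
MUL     -> -7 -7
DUP     -> -7 -7 -7
OVER    -> -7 -7 -7 -7
ADD     -> -7 -7 -14
ADD     -> -7 -21
OVER    -> -7 -21 -7
ROT     -> -21 -7 -7
ROT     -> -7 -7 -21
NEG     -> -7 -7 21
ROT     -> -7 21 -7
SWAP    -> -7 -7 21
ROT     -> -7 21 -7
PUSH 9  -> -7 21 -7 9
ADD     -> -7 21 2
OVER    -> -7 21 2 21
STORE 1 -> -7 21 2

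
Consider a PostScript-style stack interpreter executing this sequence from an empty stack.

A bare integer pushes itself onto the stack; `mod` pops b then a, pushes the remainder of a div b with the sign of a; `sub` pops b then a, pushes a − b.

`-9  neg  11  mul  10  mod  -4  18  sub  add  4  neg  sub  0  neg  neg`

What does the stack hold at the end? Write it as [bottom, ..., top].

-9  -> -9
neg -> 9
11  -> 9 11
mul -> 99
10  -> 99 10
mod -> 9
-4  -> 9 -4
18  -> 9 -4 18
sub -> 9 -22
add -> -13
4   -> -13 4
neg -> -13 -4
sub -> -9
0   -> -9 0
neg -> -9 0
neg -> -9 0

[-9, 0]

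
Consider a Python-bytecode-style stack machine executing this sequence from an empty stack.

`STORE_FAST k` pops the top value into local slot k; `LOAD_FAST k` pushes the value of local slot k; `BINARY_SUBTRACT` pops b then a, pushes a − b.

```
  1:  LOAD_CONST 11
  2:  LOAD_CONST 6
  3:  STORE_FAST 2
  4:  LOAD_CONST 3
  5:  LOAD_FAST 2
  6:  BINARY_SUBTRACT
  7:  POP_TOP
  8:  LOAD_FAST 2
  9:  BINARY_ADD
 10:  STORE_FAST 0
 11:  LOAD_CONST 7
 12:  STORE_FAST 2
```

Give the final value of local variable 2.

LOAD_CONST 11   -> [11]
LOAD_CONST 6    -> [11, 6]
STORE_FAST 2    -> [11]
LOAD_CONST 3    -> [11, 3]
LOAD_FAST 2     -> [11, 3, 6]
BINARY_SUBTRACT -> [11, -3]
POP_TOP         -> [11]
LOAD_FAST 2     -> [11, 6]
BINARY_ADD      -> [17]
STORE_FAST 0    -> []
LOAD_CONST 7    -> [7]
STORE_FAST 2    -> []

7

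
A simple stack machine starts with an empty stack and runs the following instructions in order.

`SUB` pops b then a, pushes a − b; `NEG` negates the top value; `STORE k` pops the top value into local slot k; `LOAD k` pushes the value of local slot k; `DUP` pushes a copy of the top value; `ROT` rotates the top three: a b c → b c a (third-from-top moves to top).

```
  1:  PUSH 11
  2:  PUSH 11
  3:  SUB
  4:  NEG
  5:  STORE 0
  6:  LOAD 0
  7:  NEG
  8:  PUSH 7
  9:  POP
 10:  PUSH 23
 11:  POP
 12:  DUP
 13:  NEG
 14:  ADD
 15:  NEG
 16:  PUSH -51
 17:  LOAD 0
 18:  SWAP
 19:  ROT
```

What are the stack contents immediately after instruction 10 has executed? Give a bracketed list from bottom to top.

[0, 23]

PUSH 11 -> [11]
PUSH 11 -> [11, 11]
SUB     -> [0]
NEG     -> [0]
STORE 0 -> []
LOAD 0  -> [0]
NEG     -> [0]
PUSH 7  -> [0, 7]
POP     -> [0]
PUSH 23 -> [0, 23]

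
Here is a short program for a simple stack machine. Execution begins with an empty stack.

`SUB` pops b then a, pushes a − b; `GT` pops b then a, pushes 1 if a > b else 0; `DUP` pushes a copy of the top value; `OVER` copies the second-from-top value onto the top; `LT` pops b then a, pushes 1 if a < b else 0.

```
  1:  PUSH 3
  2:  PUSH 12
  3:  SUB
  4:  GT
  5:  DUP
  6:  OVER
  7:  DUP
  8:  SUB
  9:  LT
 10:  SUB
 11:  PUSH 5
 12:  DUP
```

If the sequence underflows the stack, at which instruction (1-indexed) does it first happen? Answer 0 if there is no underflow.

4

PUSH 3  -> 3
PUSH 12 -> 3 12
SUB     -> -9
GT  — needs 2 operands, stack has 1 → underflow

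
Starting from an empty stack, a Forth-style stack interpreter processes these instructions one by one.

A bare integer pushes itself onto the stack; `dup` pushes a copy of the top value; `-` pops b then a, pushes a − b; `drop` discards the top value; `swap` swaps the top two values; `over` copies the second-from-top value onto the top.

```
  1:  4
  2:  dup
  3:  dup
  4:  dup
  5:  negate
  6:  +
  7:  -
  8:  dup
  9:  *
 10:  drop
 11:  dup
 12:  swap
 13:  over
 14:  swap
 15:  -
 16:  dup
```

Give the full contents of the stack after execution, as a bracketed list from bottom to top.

4      → 4
dup    → 4 4
dup    → 4 4 4
dup    → 4 4 4 4
negate → 4 4 4 -4
+      → 4 4 0
-      → 4 4
dup    → 4 4 4
*      → 4 16
drop   → 4
dup    → 4 4
swap   → 4 4
over   → 4 4 4
swap   → 4 4 4
-      → 4 0
dup    → 4 0 0

[4, 0, 0]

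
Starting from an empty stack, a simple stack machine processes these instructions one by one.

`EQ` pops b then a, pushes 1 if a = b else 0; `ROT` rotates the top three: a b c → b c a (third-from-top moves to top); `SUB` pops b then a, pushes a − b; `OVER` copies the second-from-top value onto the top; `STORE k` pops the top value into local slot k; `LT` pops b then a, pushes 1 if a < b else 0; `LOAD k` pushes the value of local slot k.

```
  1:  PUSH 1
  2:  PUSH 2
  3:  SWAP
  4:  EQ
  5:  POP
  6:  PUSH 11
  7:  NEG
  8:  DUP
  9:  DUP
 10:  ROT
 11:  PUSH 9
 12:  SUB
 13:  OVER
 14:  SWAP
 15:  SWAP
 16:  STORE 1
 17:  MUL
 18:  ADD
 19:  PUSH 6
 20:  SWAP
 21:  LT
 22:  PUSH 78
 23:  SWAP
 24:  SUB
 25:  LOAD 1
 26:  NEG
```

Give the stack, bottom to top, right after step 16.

PUSH 1  → 1
PUSH 2  → 1 2
SWAP    → 2 1
EQ      → 0
POP     → (empty)
PUSH 11 → 11
NEG     → -11
DUP     → -11 -11
DUP     → -11 -11 -11
ROT     → -11 -11 -11
PUSH 9  → -11 -11 -11 9
SUB     → -11 -11 -20
OVER    → -11 -11 -20 -11
SWAP    → -11 -11 -11 -20
SWAP    → -11 -11 -20 -11
STORE 1 → -11 -11 -20

[-11, -11, -20]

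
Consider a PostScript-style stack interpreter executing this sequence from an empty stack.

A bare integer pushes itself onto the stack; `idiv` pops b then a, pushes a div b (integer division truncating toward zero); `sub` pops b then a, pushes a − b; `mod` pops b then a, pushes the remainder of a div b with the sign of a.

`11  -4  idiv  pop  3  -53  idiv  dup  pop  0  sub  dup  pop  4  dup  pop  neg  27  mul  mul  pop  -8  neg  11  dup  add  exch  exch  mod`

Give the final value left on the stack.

8

11    11
-4    11 -4
idiv  -2
pop   (empty)
3     3
-53   3 -53
idiv  0
dup   0 0
pop   0
0     0 0
sub   0
dup   0 0
pop   0
4     0 4
dup   0 4 4
pop   0 4
neg   0 -4
27    0 -4 27
mul   0 -108
mul   0
pop   (empty)
-8    -8
neg   8
11    8 11
dup   8 11 11
add   8 22
exch  22 8
exch  8 22
mod   8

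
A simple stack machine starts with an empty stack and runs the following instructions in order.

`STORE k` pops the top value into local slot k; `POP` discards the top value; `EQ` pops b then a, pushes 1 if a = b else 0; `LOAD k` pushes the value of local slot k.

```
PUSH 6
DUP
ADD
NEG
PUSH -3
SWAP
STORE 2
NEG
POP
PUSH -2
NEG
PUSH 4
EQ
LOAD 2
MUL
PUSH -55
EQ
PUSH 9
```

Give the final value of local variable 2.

PUSH 6   -> [6]
DUP      -> [6, 6]
ADD      -> [12]
NEG      -> [-12]
PUSH -3  -> [-12, -3]
SWAP     -> [-3, -12]
STORE 2  -> [-3]
NEG      -> [3]
POP      -> []
PUSH -2  -> [-2]
NEG      -> [2]
PUSH 4   -> [2, 4]
EQ       -> [0]
LOAD 2   -> [0, -12]
MUL      -> [0]
PUSH -55 -> [0, -55]
EQ       -> [0]
PUSH 9   -> [0, 9]

-12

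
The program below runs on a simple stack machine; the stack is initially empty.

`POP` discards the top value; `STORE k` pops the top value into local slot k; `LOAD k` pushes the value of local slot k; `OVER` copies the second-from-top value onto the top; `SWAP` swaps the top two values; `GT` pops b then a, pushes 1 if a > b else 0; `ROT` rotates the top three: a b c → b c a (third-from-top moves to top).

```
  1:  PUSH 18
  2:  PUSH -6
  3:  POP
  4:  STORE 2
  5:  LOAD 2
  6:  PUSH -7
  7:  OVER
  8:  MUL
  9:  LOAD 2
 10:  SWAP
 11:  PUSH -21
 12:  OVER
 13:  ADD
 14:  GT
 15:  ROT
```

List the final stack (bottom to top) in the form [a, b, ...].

PUSH 18  → 18
PUSH -6  → 18 -6
POP      → 18
STORE 2  → (empty)
LOAD 2   → 18
PUSH -7  → 18 -7
OVER     → 18 -7 18
MUL      → 18 -126
LOAD 2   → 18 -126 18
SWAP     → 18 18 -126
PUSH -21 → 18 18 -126 -21
OVER     → 18 18 -126 -21 -126
ADD      → 18 18 -126 -147
GT       → 18 18 1
ROT      → 18 1 18

[18, 1, 18]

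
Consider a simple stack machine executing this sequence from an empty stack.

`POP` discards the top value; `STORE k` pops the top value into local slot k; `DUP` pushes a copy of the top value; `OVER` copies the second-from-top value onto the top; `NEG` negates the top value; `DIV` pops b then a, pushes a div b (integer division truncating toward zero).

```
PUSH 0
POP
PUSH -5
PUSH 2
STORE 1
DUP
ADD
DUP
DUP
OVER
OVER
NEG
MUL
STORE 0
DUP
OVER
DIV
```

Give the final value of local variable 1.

2

PUSH 0   0
POP      (empty)
PUSH -5  -5
PUSH 2   -5 2
STORE 1  -5
DUP      -5 -5
ADD      -10
DUP      -10 -10
DUP      -10 -10 -10
OVER     -10 -10 -10 -10
OVER     -10 -10 -10 -10 -10
NEG      -10 -10 -10 -10 10
MUL      -10 -10 -10 -100
STORE 0  -10 -10 -10
DUP      -10 -10 -10 -10
OVER     -10 -10 -10 -10 -10
DIV      -10 -10 -10 1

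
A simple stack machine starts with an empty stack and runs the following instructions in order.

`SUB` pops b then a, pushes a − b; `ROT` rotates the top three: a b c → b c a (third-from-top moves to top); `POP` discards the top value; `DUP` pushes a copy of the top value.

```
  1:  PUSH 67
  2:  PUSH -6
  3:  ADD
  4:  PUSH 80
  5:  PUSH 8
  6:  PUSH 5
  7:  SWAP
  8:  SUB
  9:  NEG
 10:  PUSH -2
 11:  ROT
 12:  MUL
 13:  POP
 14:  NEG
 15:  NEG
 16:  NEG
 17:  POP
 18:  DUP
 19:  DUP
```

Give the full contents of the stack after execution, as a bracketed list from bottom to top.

[61, 61, 61]

PUSH 67 : [67]
PUSH -6 : [67, -6]
ADD     : [61]
PUSH 80 : [61, 80]
PUSH 8  : [61, 80, 8]
PUSH 5  : [61, 80, 8, 5]
SWAP    : [61, 80, 5, 8]
SUB     : [61, 80, -3]
NEG     : [61, 80, 3]
PUSH -2 : [61, 80, 3, -2]
ROT     : [61, 3, -2, 80]
MUL     : [61, 3, -160]
POP     : [61, 3]
NEG     : [61, -3]
NEG     : [61, 3]
NEG     : [61, -3]
POP     : [61]
DUP     : [61, 61]
DUP     : [61, 61, 61]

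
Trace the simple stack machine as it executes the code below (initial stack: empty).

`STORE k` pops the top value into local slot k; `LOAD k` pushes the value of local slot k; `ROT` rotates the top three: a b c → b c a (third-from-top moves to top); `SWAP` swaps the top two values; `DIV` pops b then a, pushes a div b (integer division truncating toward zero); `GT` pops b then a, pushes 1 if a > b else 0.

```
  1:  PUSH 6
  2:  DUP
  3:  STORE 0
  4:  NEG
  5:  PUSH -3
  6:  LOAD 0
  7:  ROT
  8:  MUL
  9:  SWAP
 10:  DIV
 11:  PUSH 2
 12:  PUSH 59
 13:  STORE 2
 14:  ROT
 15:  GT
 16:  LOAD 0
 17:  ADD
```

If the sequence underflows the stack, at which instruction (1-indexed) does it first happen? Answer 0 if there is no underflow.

PUSH 6  → 6
DUP     → 6 6
STORE 0 → 6
NEG     → -6
PUSH -3 → -6 -3
LOAD 0  → -6 -3 6
ROT     → -3 6 -6
MUL     → -3 -36
SWAP    → -36 -3
DIV     → 12
PUSH 2  → 12 2
PUSH 59 → 12 2 59
STORE 2 → 12 2
ROT  — needs 3 operands, stack has 2 → underflow

14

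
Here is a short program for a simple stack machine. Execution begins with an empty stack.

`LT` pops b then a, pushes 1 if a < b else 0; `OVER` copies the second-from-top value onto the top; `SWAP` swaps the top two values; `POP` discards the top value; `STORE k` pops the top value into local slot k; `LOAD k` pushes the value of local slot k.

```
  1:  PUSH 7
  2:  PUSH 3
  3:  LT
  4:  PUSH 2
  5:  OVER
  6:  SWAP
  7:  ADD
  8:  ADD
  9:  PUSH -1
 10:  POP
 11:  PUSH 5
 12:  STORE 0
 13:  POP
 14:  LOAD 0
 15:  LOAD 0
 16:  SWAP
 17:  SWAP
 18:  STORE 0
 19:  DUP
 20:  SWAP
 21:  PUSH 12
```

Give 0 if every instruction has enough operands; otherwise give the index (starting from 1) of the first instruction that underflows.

PUSH 7  -> [7]
PUSH 3  -> [7, 3]
LT      -> [0]
PUSH 2  -> [0, 2]
OVER    -> [0, 2, 0]
SWAP    -> [0, 0, 2]
ADD     -> [0, 2]
ADD     -> [2]
PUSH -1 -> [2, -1]
POP     -> [2]
PUSH 5  -> [2, 5]
STORE 0 -> [2]
POP     -> []
LOAD 0  -> [5]
LOAD 0  -> [5, 5]
SWAP    -> [5, 5]
SWAP    -> [5, 5]
STORE 0 -> [5]
DUP     -> [5, 5]
SWAP    -> [5, 5]
PUSH 12 -> [5, 5, 12]

0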